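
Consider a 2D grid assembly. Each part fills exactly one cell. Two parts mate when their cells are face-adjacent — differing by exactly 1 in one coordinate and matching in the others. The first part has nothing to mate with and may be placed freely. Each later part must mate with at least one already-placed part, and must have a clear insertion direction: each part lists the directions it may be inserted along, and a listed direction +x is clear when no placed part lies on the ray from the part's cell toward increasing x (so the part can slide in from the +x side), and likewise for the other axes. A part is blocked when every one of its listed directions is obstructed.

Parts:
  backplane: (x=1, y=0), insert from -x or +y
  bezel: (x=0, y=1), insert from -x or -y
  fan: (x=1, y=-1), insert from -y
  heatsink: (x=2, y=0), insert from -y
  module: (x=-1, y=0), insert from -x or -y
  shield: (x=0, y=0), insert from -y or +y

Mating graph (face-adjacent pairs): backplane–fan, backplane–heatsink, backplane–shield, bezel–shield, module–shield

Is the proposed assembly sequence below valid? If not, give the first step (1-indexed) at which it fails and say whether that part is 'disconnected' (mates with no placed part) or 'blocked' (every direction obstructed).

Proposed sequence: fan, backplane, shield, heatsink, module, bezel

Valid

1. fan@(1, -1) [-y clear] — {fan}
2. backplane@(1, 0) [-x clear] — {backplane, fan}
3. shield@(0, 0) [-y clear] — {backplane, fan, shield}
4. heatsink@(2, 0) [-y clear] — {backplane, fan, heatsink, shield}
5. module@(-1, 0) [-x clear] — {backplane, fan, heatsink, module, shield}
6. bezel@(0, 1) [-x clear] — {backplane, bezel, fan, heatsink, module, shield}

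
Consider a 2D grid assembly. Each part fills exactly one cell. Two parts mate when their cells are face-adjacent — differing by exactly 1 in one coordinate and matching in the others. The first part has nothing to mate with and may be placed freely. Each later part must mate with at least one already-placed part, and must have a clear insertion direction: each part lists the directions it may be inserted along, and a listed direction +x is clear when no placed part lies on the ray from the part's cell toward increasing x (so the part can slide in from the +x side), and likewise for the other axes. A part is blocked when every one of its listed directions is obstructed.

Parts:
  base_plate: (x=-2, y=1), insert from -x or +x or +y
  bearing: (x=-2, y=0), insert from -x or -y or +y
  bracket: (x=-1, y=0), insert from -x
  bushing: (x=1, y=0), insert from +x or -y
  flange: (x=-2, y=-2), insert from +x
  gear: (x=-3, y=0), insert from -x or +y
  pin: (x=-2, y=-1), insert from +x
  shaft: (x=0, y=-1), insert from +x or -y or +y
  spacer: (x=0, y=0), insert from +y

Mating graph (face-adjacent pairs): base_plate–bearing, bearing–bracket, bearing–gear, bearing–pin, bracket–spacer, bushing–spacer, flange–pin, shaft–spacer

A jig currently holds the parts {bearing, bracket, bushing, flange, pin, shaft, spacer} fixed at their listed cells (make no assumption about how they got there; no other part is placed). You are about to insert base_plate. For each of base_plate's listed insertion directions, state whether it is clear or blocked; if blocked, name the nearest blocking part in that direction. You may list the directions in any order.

+x: clear; +y: clear; -x: clear

-x: ray from base_plate(-2, 1) has no placed part ⇒ clear
+x: ray from base_plate(-2, 1) has no placed part ⇒ clear
+y: ray from base_plate(-2, 1) has no placed part ⇒ clear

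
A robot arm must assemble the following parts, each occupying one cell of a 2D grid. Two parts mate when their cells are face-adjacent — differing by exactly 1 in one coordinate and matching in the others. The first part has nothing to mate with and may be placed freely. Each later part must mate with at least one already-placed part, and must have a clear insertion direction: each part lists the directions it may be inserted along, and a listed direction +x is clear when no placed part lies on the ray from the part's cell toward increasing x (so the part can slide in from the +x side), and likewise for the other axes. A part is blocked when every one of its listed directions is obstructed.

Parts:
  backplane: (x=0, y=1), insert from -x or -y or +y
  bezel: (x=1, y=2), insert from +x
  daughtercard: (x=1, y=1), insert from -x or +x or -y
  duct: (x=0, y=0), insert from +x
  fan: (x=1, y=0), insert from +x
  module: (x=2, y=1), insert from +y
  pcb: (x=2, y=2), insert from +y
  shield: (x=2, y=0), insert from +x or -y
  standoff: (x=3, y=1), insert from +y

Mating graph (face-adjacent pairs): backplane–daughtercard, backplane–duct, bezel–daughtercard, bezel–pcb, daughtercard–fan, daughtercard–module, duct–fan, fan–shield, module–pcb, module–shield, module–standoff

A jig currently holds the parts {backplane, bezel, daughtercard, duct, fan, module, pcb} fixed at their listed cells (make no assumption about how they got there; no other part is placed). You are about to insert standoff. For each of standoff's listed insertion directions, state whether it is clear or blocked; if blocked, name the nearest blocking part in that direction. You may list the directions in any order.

+y: ray from standoff(3, 1) has no placed part ⇒ clear

+y: clear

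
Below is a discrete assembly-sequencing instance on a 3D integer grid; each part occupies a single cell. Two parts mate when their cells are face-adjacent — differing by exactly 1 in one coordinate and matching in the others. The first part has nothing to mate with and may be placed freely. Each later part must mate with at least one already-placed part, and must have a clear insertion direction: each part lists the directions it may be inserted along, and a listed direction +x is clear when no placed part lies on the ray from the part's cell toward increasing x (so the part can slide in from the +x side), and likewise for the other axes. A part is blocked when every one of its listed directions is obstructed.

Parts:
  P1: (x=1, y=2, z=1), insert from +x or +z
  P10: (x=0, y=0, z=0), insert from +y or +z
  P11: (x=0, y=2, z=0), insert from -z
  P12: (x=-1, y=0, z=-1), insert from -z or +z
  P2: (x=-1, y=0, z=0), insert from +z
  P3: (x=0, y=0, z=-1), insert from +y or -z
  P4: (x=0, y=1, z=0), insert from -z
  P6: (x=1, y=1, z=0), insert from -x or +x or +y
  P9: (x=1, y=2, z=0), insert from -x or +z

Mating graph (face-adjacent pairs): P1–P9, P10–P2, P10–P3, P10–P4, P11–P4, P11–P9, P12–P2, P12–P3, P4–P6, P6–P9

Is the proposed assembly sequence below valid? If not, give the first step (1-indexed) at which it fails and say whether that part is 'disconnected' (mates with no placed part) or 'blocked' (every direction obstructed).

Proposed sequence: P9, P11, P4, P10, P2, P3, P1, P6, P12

1. P9@(1, 2, 0) [-x clear] — {P9}
2. P11@(0, 2, 0) [-z clear] — {P11, P9}
3. P4@(0, 1, 0) [-z clear] — {P11, P4, P9}
4. P10@(0, 0, 0) [+z clear] — {P10, P11, P4, P9}
5. P2@(-1, 0, 0) [+z clear] — {P10, P11, P2, P4, P9}
6. P3@(0, 0, -1) [+y clear] — {P10, P11, P2, P3, P4, P9}
7. P1@(1, 2, 1) [+x clear] — {P1, P10, P11, P2, P3, P4, P9}
8. P6@(1, 1, 0) [+x clear] — {P1, P10, P11, P2, P3, P4, P6, P9}
9. P12@(-1, 0, -1) [-z clear] — {P1, P10, P11, P12, P2, P3, P4, P6, P9}

Valid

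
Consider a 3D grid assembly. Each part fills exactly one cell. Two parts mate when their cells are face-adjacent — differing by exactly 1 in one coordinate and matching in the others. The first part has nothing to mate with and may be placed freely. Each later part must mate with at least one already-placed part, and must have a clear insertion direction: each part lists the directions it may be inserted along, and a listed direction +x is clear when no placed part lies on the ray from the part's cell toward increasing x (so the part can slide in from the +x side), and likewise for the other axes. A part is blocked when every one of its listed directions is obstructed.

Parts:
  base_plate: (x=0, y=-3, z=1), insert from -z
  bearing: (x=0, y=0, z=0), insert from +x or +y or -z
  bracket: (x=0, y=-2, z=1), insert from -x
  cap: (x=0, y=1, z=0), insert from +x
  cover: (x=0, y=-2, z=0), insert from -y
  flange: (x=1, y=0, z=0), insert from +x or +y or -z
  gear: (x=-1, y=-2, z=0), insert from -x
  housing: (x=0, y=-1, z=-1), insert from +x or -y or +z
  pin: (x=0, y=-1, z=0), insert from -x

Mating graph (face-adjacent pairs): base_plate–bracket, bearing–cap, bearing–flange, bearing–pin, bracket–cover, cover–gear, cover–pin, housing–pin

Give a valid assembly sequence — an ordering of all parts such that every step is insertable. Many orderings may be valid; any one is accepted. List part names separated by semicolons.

1. base_plate@(0, -3, 1) [-z clear] — {base_plate}
2. bracket@(0, -2, 1) [-x clear] — {base_plate, bracket}
3. cover@(0, -2, 0) [-y clear] — {base_plate, bracket, cover}
4. gear@(-1, -2, 0) [-x clear] — {base_plate, bracket, cover, gear}
5. pin@(0, -1, 0) [-x clear] — {base_plate, bracket, cover, gear, pin}
6. housing@(0, -1, -1) [+x clear] — {base_plate, bracket, cover, gear, housing, pin}
7. bearing@(0, 0, 0) [+x clear] — {base_plate, bearing, bracket, cover, gear, housing, pin}
8. cap@(0, 1, 0) [+x clear] — {base_plate, bearing, bracket, cap, cover, gear, housing, pin}
9. flange@(1, 0, 0) [+x clear] — {base_plate, bearing, bracket, cap, cover, flange, gear, housing, pin}

base_plate; bracket; cover; gear; pin; housing; bearing; cap; flange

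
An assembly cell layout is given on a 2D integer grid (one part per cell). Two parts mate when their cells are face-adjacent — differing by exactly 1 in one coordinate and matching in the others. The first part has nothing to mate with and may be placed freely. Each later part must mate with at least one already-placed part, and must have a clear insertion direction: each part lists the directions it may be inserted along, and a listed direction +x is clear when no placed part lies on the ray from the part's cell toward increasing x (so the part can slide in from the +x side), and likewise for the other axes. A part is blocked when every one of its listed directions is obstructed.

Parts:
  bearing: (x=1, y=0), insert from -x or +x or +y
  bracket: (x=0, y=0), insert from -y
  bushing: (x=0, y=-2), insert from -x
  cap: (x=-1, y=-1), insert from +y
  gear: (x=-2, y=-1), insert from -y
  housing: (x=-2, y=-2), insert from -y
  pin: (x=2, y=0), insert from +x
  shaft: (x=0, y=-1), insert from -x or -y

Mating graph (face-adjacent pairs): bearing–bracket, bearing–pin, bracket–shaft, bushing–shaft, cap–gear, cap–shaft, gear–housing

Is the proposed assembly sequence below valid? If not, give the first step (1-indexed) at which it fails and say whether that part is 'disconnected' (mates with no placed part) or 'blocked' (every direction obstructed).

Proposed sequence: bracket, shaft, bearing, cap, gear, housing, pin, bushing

Invalid at step 8 (blocked)

1. bracket@(0, 0) [-y clear] — {bracket}
2. shaft@(0, -1) [-x clear] — {bracket, shaft}
3. bearing@(1, 0) [+x clear] — {bearing, bracket, shaft}
4. cap@(-1, -1) [+y clear] — {bearing, bracket, cap, shaft}
5. gear@(-2, -1) [-y clear] — {bearing, bracket, cap, gear, shaft}
6. housing@(-2, -2) [-y clear] — {bearing, bracket, cap, gear, housing, shaft}
7. pin@(2, 0) [+x clear] — {bearing, bracket, cap, gear, housing, pin, shaft}
8. bushing@(0, -2) — -x all obstructed ⇒ blocked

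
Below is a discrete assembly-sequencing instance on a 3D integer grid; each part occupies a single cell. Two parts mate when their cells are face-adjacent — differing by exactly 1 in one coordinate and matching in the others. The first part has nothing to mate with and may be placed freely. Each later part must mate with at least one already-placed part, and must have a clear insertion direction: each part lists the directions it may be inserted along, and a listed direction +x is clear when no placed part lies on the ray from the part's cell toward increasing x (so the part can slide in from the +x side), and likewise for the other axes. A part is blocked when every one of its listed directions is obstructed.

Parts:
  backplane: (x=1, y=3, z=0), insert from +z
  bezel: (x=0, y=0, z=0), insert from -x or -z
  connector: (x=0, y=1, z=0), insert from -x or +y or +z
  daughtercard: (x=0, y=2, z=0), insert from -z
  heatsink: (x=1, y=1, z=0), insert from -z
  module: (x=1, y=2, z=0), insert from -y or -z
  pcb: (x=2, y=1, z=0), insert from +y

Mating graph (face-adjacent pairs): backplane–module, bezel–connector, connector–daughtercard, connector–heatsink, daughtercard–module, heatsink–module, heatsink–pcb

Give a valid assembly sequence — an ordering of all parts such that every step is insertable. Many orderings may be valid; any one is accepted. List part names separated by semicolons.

1. heatsink@(1, 1, 0) [-z clear] — {heatsink}
2. pcb@(2, 1, 0) [+y clear] — {heatsink, pcb}
3. module@(1, 2, 0) [-z clear] — {heatsink, module, pcb}
4. daughtercard@(0, 2, 0) [-z clear] — {daughtercard, heatsink, module, pcb}
5. backplane@(1, 3, 0) [+z clear] — {backplane, daughtercard, heatsink, module, pcb}
6. connector@(0, 1, 0) [-x clear] — {backplane, connector, daughtercard, heatsink, module, pcb}
7. bezel@(0, 0, 0) [-x clear] — {backplane, bezel, connector, daughtercard, heatsink, module, pcb}

heatsink; pcb; module; daughtercard; backplane; connector; bezel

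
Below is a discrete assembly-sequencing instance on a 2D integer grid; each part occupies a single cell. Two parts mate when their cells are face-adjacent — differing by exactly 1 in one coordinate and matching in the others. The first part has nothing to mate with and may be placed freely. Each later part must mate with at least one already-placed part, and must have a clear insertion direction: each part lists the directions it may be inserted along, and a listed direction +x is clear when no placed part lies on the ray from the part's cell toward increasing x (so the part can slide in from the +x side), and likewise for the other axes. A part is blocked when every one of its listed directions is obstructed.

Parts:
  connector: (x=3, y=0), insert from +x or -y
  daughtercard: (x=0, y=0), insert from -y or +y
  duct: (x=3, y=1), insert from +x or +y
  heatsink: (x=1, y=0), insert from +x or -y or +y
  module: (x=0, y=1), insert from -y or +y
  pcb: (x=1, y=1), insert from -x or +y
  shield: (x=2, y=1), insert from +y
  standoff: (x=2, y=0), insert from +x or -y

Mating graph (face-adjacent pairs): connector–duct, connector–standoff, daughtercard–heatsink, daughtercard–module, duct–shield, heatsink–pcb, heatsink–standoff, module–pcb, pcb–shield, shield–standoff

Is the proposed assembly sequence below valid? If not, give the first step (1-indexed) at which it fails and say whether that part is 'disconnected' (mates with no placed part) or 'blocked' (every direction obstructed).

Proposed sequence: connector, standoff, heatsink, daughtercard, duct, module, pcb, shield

1. connector@(3, 0) [+x clear] — {connector}
2. standoff@(2, 0) [-y clear] — {connector, standoff}
3. heatsink@(1, 0) [-y clear] — {connector, heatsink, standoff}
4. daughtercard@(0, 0) [-y clear] — {connector, daughtercard, heatsink, standoff}
5. duct@(3, 1) [+x clear] — {connector, daughtercard, duct, heatsink, standoff}
6. module@(0, 1) [+y clear] — {connector, daughtercard, duct, heatsink, module, standoff}
7. pcb@(1, 1) [+y clear] — {connector, daughtercard, duct, heatsink, module, pcb, standoff}
8. shield@(2, 1) [+y clear] — {connector, daughtercard, duct, heatsink, module, pcb, shield, standoff}

Valid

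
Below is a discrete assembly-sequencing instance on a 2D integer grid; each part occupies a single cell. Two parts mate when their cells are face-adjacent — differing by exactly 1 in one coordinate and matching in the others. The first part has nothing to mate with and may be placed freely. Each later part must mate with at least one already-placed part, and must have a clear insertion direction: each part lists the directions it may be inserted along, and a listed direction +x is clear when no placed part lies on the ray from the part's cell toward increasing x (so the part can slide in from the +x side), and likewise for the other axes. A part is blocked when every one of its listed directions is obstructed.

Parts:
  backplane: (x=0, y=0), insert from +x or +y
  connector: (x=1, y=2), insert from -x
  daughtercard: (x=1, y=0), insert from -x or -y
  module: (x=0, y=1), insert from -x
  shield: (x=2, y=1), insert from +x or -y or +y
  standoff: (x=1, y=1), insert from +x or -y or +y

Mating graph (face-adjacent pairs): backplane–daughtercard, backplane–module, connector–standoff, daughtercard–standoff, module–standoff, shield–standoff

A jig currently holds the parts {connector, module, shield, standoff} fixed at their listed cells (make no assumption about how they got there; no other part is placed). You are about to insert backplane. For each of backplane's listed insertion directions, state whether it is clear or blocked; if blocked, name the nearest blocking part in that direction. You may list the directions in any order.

+x: clear; +y: blocked by module

+x: ray from backplane(0, 0) has no placed part ⇒ clear
+y: nearest on ray is module@(0, 1) ⇒ blocked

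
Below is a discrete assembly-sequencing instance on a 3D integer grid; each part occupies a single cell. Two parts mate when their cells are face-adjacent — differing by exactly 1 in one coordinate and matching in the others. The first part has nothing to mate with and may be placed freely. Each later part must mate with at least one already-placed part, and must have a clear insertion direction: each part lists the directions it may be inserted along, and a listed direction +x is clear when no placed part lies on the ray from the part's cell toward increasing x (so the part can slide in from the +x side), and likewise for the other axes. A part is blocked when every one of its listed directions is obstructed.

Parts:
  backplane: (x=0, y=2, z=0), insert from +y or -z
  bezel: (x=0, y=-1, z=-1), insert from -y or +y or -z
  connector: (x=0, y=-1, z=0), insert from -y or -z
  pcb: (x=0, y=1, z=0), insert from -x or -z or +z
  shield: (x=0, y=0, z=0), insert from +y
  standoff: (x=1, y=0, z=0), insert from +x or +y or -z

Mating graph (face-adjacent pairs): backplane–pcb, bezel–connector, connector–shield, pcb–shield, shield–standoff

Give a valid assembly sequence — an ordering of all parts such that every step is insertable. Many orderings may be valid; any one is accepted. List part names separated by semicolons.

standoff; shield; connector; pcb; backplane; bezel

1. standoff@(1, 0, 0) [+x clear] — {standoff}
2. shield@(0, 0, 0) [+y clear] — {shield, standoff}
3. connector@(0, -1, 0) [-y clear] — {connector, shield, standoff}
4. pcb@(0, 1, 0) [-x clear] — {connector, pcb, shield, standoff}
5. backplane@(0, 2, 0) [+y clear] — {backplane, connector, pcb, shield, standoff}
6. bezel@(0, -1, -1) [-y clear] — {backplane, bezel, connector, pcb, shield, standoff}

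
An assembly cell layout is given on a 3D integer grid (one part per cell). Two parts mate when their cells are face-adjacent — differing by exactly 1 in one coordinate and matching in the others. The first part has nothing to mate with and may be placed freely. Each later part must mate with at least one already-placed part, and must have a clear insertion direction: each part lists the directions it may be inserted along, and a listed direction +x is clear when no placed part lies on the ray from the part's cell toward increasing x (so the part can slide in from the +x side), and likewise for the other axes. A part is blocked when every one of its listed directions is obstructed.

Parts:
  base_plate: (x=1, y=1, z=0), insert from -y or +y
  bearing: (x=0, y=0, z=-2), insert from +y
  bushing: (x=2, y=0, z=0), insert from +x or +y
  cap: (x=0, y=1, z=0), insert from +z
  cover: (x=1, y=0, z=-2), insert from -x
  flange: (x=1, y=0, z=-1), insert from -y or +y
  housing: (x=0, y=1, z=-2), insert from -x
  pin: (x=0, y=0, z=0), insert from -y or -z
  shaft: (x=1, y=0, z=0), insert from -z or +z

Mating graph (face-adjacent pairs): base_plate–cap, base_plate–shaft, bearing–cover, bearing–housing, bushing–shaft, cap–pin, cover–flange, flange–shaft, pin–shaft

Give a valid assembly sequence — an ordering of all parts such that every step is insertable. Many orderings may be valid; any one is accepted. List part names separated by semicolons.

flange; cover; shaft; pin; base_plate; bushing; bearing; housing; cap

1. flange@(1, 0, -1) [-y clear] — {flange}
2. cover@(1, 0, -2) [-x clear] — {cover, flange}
3. shaft@(1, 0, 0) [+z clear] — {cover, flange, shaft}
4. pin@(0, 0, 0) [-y clear] — {cover, flange, pin, shaft}
5. base_plate@(1, 1, 0) [+y clear] — {base_plate, cover, flange, pin, shaft}
6. bushing@(2, 0, 0) [+x clear] — {base_plate, bushing, cover, flange, pin, shaft}
7. bearing@(0, 0, -2) [+y clear] — {base_plate, bearing, bushing, cover, flange, pin, shaft}
8. housing@(0, 1, -2) [-x clear] — {base_plate, bearing, bushing, cover, flange, housing, pin, shaft}
9. cap@(0, 1, 0) [+z clear] — {base_plate, bearing, bushing, cap, cover, flange, housing, pin, shaft}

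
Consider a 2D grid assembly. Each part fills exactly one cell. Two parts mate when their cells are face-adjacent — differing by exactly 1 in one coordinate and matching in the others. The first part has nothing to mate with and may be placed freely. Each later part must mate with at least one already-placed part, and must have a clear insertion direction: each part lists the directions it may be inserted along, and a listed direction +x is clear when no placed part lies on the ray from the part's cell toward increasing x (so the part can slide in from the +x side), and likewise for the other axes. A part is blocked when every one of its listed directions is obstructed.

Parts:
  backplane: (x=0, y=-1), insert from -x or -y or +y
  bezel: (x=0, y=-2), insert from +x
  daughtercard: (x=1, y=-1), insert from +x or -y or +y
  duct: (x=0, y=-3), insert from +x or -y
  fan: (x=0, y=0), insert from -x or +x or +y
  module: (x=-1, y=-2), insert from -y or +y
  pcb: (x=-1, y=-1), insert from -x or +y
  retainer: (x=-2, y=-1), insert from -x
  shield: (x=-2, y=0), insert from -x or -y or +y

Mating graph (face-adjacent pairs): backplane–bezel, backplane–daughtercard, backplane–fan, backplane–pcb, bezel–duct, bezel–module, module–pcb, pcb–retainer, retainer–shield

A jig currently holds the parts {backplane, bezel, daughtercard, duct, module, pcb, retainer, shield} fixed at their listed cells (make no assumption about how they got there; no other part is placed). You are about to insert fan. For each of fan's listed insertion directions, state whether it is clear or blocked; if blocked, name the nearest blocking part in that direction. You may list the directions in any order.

-x: nearest on ray is shield@(-2, 0) ⇒ blocked
+x: ray from fan(0, 0) has no placed part ⇒ clear
+y: ray from fan(0, 0) has no placed part ⇒ clear

+x: clear; +y: clear; -x: blocked by shield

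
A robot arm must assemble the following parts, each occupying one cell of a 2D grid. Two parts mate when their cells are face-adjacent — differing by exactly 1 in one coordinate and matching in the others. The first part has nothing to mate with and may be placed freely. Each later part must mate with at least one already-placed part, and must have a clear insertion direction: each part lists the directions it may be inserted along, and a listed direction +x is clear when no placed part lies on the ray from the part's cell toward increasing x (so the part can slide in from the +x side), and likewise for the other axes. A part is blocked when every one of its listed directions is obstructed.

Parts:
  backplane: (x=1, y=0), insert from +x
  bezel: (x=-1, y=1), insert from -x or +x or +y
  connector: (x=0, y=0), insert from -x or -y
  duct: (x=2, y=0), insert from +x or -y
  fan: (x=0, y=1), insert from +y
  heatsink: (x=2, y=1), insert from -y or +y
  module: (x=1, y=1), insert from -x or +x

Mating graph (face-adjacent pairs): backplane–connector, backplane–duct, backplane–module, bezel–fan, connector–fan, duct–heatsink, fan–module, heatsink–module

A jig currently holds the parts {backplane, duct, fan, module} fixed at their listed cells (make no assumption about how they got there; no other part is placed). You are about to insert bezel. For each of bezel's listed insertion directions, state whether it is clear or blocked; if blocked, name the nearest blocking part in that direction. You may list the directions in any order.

-x: ray from bezel(-1, 1) has no placed part ⇒ clear
+x: nearest on ray is fan@(0, 1) ⇒ blocked
+y: ray from bezel(-1, 1) has no placed part ⇒ clear

+x: blocked by fan; +y: clear; -x: clear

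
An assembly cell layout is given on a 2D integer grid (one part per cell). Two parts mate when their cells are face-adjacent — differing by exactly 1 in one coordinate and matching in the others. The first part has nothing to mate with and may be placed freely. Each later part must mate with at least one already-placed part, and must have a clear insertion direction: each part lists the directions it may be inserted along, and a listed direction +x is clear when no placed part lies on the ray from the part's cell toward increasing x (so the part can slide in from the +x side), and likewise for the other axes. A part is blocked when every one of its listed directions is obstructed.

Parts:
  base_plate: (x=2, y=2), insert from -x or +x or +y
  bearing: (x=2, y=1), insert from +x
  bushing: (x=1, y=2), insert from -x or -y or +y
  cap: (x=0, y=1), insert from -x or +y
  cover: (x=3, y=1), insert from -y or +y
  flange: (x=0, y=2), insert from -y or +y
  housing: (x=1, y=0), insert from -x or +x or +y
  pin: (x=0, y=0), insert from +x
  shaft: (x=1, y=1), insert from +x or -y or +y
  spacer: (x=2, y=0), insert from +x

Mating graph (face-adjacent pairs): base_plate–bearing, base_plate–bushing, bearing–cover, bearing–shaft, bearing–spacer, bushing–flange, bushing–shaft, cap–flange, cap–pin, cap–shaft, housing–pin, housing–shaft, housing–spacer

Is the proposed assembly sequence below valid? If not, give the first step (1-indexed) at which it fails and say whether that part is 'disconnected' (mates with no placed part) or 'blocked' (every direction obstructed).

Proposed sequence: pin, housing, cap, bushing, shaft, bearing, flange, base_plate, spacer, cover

Invalid at step 4 (disconnected)

1. pin@(0, 0) [+x clear] — {pin}
2. housing@(1, 0) [+x clear] — {housing, pin}
3. cap@(0, 1) [-x clear] — {cap, housing, pin}
4. bushing@(1, 2) — no placed neighbour ⇒ disconnected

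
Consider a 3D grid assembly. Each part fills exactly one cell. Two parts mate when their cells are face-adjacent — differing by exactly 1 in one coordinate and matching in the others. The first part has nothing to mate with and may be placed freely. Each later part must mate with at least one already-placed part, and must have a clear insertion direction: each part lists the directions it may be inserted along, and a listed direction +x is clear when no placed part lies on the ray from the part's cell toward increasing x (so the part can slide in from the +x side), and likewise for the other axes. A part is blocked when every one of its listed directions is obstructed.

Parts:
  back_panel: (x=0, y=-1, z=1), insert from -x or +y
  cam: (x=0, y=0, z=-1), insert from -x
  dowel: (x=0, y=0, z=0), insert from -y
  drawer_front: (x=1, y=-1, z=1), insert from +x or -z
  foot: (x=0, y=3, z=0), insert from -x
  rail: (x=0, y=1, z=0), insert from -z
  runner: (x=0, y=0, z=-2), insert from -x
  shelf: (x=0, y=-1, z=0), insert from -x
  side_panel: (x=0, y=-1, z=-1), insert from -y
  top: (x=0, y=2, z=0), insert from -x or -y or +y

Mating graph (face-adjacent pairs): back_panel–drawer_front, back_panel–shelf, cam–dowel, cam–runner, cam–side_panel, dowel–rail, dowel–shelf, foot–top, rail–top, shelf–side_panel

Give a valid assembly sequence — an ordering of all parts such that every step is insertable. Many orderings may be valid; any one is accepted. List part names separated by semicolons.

1. side_panel@(0, -1, -1) [-y clear] — {side_panel}
2. cam@(0, 0, -1) [-x clear] — {cam, side_panel}
3. runner@(0, 0, -2) [-x clear] — {cam, runner, side_panel}
4. dowel@(0, 0, 0) [-y clear] — {cam, dowel, runner, side_panel}
5. shelf@(0, -1, 0) [-x clear] — {cam, dowel, runner, shelf, side_panel}
6. back_panel@(0, -1, 1) [-x clear] — {back_panel, cam, dowel, runner, shelf, side_panel}
7. drawer_front@(1, -1, 1) [+x clear] — {back_panel, cam, dowel, drawer_front, runner, shelf, side_panel}
8. rail@(0, 1, 0) [-z clear] — {back_panel, cam, dowel, drawer_front, rail, runner, shelf, side_panel}
9. top@(0, 2, 0) [-x clear] — {back_panel, cam, dowel, drawer_front, rail, runner, shelf, side_panel, top}
10. foot@(0, 3, 0) [-x clear] — {back_panel, cam, dowel, drawer_front, foot, rail, runner, shelf, side_panel, top}

side_panel; cam; runner; dowel; shelf; back_panel; drawer_front; rail; top; foot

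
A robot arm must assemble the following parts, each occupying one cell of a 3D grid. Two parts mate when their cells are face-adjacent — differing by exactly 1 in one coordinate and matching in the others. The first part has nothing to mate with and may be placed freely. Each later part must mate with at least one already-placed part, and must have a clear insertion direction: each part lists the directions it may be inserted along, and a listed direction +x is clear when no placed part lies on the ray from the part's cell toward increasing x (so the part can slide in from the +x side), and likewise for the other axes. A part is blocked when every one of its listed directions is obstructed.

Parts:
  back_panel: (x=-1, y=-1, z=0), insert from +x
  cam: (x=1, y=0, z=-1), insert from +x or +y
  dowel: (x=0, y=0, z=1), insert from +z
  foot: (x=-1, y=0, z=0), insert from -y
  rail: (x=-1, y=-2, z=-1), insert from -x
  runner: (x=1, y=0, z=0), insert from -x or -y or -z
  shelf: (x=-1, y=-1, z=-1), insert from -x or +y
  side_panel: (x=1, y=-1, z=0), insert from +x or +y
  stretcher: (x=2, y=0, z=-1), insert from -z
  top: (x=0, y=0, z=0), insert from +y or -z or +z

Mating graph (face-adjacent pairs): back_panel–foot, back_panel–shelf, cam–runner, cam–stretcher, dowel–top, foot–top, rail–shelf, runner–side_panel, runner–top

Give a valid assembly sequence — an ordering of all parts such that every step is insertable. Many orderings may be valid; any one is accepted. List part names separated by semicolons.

runner; cam; stretcher; top; dowel; foot; back_panel; shelf; rail; side_panel

1. runner@(1, 0, 0) [-x clear] — {runner}
2. cam@(1, 0, -1) [+x clear] — {cam, runner}
3. stretcher@(2, 0, -1) [-z clear] — {cam, runner, stretcher}
4. top@(0, 0, 0) [+y clear] — {cam, runner, stretcher, top}
5. dowel@(0, 0, 1) [+z clear] — {cam, dowel, runner, stretcher, top}
6. foot@(-1, 0, 0) [-y clear] — {cam, dowel, foot, runner, stretcher, top}
7. back_panel@(-1, -1, 0) [+x clear] — {back_panel, cam, dowel, foot, runner, stretcher, top}
8. shelf@(-1, -1, -1) [-x clear] — {back_panel, cam, dowel, foot, runner, shelf, stretcher, top}
9. rail@(-1, -2, -1) [-x clear] — {back_panel, cam, dowel, foot, rail, runner, shelf, stretcher, top}
10. side_panel@(1, -1, 0) [+x clear] — {back_panel, cam, dowel, foot, rail, runner, shelf, side_panel, stretcher, top}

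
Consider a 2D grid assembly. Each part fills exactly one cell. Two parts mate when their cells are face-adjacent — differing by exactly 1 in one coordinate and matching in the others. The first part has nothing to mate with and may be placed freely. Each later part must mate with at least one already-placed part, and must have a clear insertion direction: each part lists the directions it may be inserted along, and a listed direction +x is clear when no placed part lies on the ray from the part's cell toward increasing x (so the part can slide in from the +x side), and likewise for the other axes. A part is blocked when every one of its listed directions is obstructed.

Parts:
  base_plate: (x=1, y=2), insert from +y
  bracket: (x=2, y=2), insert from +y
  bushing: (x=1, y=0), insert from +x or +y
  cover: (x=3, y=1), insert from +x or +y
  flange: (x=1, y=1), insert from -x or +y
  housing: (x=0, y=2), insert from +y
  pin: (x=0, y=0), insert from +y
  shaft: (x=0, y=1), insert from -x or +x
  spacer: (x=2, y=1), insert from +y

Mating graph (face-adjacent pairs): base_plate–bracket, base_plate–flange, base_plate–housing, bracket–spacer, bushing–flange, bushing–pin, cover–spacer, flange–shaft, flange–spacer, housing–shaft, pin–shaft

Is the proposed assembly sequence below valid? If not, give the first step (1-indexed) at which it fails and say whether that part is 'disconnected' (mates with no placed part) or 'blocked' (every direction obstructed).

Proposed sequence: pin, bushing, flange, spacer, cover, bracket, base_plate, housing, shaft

Valid

1. pin@(0, 0) [+y clear] — {pin}
2. bushing@(1, 0) [+x clear] — {bushing, pin}
3. flange@(1, 1) [-x clear] — {bushing, flange, pin}
4. spacer@(2, 1) [+y clear] — {bushing, flange, pin, spacer}
5. cover@(3, 1) [+x clear] — {bushing, cover, flange, pin, spacer}
6. bracket@(2, 2) [+y clear] — {bracket, bushing, cover, flange, pin, spacer}
7. base_plate@(1, 2) [+y clear] — {base_plate, bracket, bushing, cover, flange, pin, spacer}
8. housing@(0, 2) [+y clear] — {base_plate, bracket, bushing, cover, flange, housing, pin, spacer}
9. shaft@(0, 1) [-x clear] — {base_plate, bracket, bushing, cover, flange, housing, pin, shaft, spacer}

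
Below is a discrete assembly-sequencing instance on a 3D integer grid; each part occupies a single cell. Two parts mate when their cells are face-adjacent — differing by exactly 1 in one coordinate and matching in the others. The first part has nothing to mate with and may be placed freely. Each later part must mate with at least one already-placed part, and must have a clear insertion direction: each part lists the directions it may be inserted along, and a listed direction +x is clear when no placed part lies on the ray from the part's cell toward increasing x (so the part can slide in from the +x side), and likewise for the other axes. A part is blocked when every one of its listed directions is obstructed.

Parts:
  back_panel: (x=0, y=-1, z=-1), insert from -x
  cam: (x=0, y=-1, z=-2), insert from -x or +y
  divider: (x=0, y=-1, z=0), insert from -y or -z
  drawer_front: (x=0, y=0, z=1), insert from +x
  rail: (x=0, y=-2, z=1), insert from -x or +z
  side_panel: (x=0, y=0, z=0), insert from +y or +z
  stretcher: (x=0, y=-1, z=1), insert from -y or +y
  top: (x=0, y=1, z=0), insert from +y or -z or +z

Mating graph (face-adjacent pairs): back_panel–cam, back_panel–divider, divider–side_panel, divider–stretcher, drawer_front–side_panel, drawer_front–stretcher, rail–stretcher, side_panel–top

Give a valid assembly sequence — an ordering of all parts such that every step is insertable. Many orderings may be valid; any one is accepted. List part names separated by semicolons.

drawer_front; stretcher; rail; divider; back_panel; cam; side_panel; top

1. drawer_front@(0, 0, 1) [+x clear] — {drawer_front}
2. stretcher@(0, -1, 1) [-y clear] — {drawer_front, stretcher}
3. rail@(0, -2, 1) [-x clear] — {drawer_front, rail, stretcher}
4. divider@(0, -1, 0) [-y clear] — {divider, drawer_front, rail, stretcher}
5. back_panel@(0, -1, -1) [-x clear] — {back_panel, divider, drawer_front, rail, stretcher}
6. cam@(0, -1, -2) [-x clear] — {back_panel, cam, divider, drawer_front, rail, stretcher}
7. side_panel@(0, 0, 0) [+y clear] — {back_panel, cam, divider, drawer_front, rail, side_panel, stretcher}
8. top@(0, 1, 0) [+y clear] — {back_panel, cam, divider, drawer_front, rail, side_panel, stretcher, top}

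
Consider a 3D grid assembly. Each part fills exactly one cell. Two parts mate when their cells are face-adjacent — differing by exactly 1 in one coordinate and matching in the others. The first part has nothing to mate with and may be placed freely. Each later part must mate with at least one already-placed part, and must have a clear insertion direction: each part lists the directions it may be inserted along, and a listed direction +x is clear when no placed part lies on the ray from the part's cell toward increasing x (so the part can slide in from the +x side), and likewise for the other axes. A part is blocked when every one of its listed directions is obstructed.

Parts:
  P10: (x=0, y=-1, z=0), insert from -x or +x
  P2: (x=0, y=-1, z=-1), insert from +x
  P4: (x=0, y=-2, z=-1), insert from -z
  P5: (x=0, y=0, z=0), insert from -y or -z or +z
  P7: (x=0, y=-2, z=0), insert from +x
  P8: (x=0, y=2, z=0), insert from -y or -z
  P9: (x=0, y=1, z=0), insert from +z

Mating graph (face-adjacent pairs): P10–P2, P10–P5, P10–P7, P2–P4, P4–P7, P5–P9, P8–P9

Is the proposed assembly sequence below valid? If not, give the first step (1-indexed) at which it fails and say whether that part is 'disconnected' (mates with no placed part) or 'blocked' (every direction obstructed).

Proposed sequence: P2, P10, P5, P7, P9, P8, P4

Valid

1. P2@(0, -1, -1) [+x clear] — {P2}
2. P10@(0, -1, 0) [-x clear] — {P10, P2}
3. P5@(0, 0, 0) [-z clear] — {P10, P2, P5}
4. P7@(0, -2, 0) [+x clear] — {P10, P2, P5, P7}
5. P9@(0, 1, 0) [+z clear] — {P10, P2, P5, P7, P9}
6. P8@(0, 2, 0) [-z clear] — {P10, P2, P5, P7, P8, P9}
7. P4@(0, -2, -1) [-z clear] — {P10, P2, P4, P5, P7, P8, P9}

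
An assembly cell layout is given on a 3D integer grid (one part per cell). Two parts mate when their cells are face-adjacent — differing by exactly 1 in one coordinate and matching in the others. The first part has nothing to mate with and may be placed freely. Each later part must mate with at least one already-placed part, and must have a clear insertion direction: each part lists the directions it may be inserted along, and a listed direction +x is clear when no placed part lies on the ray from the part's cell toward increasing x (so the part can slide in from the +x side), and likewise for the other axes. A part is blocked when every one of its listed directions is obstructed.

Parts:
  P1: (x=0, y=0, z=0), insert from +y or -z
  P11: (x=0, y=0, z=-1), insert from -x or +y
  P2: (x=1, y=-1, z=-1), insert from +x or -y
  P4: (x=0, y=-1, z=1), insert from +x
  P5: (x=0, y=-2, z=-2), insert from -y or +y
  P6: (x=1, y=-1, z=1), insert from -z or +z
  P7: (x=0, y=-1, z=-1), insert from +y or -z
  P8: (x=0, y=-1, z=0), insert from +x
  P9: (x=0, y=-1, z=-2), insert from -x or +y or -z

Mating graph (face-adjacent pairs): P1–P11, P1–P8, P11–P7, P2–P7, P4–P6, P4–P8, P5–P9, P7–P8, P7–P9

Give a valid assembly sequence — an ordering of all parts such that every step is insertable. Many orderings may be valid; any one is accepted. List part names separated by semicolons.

1. P9@(0, -1, -2) [-x clear] — {P9}
2. P7@(0, -1, -1) [+y clear] — {P7, P9}
3. P2@(1, -1, -1) [+x clear] — {P2, P7, P9}
4. P11@(0, 0, -1) [-x clear] — {P11, P2, P7, P9}
5. P1@(0, 0, 0) [+y clear] — {P1, P11, P2, P7, P9}
6. P5@(0, -2, -2) [-y clear] — {P1, P11, P2, P5, P7, P9}
7. P8@(0, -1, 0) [+x clear] — {P1, P11, P2, P5, P7, P8, P9}
8. P4@(0, -1, 1) [+x clear] — {P1, P11, P2, P4, P5, P7, P8, P9}
9. P6@(1, -1, 1) [+z clear] — {P1, P11, P2, P4, P5, P6, P7, P8, P9}

P9; P7; P2; P11; P1; P5; P8; P4; P6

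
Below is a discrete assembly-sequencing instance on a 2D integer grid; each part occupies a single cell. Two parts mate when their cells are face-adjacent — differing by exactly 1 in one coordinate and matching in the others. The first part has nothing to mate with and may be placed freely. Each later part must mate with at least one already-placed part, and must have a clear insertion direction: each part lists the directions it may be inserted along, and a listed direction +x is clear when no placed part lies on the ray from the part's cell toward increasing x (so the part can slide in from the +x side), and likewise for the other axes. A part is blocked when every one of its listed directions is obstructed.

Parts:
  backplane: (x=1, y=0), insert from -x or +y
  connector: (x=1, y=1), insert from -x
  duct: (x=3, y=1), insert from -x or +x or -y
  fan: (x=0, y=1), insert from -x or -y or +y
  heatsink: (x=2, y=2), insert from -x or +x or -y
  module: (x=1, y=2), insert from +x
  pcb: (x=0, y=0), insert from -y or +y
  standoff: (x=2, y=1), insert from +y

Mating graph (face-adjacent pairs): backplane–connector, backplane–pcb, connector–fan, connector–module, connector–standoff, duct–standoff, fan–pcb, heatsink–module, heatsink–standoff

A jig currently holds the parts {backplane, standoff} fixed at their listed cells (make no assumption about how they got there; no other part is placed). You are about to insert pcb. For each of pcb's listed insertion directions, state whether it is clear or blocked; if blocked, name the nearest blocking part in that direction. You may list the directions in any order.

-y: ray from pcb(0, 0) has no placed part ⇒ clear
+y: ray from pcb(0, 0) has no placed part ⇒ clear

+y: clear; -y: clear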